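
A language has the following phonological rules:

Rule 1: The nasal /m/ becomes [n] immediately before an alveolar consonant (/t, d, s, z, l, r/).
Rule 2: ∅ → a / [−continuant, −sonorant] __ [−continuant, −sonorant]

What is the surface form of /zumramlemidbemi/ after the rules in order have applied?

zunranlemidabemi

Rule 1 (nasal place assimilation): /m/ precedes the alveolar consonant /r/, so it assimilates in place to [n]. /m/ precedes the alveolar consonant /l/, so it assimilates in place to [n]. /zumramlemidbemi/ → zunranlemidbemi.
Rule 2 (stop-cluster a-epenthesis): /d/ and /b/ form a stop–stop cluster, so [a] is inserted between them. /zunranlemidbemi/ → zunranlemidabemi.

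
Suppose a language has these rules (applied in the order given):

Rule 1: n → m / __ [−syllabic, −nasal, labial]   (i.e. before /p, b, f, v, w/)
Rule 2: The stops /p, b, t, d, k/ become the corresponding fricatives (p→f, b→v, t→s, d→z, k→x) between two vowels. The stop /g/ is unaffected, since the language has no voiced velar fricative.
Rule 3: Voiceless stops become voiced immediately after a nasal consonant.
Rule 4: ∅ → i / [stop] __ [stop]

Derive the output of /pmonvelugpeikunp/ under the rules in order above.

Rule 1 (nasal place assimilation): /n/ precedes the labial consonant /v/, so it assimilates in place to [m]. /n/ precedes the labial consonant /p/, so it assimilates in place to [m]. /pmonvelugpeikunp/ → pmomvelugpeikump.
Rule 2 (intervocalic spirantization): /k/ is a stop between vowels /i/ and /u/, so it spirantizes to the fricative [x]. /pmomvelugpeikump/ → pmomvelugpeixump.
Rule 3 (post-nasal voicing): /p/ is a voiceless stop immediately after the nasal /m/, so it voices to [b]. /pmomvelugpeixump/ → pmomvelugpeixumb.
Rule 4 (stop-cluster i-epenthesis): /g/ and /p/ form a stop–stop cluster, so [i] is inserted between them. /pmomvelugpeixumb/ → pmomvelugipeixumb.

pmomvelugipeixumb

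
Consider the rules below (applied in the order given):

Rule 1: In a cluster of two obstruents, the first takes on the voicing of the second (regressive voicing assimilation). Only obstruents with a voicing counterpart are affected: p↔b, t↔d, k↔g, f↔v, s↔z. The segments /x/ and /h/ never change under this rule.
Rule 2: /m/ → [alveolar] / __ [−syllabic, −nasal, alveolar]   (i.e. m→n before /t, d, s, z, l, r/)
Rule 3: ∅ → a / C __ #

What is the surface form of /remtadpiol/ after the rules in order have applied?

rentatpiola

Rule 1 (regressive voicing assimilation): /d/ precedes the voiceless obstruent /p/, so it devoices to [t] by assimilation. /remtadpiol/ → remtatpiol.
Rule 2 (nasal place assimilation): /m/ precedes the alveolar consonant /t/, so it assimilates in place to [n]. /remtatpiol/ → rentatpiol.
Rule 3 (final a-epenthesis): the form ends in the consonant /l/, so [a] is inserted word-finally. /rentatpiol/ → rentatpiola.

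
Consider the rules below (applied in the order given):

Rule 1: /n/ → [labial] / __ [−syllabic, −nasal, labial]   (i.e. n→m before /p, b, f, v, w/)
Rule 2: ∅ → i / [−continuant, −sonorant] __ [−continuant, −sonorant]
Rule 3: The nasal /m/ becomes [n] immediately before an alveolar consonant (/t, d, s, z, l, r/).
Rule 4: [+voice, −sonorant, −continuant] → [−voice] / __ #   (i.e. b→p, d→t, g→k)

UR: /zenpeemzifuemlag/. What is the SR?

zempeenzifuenlak

Rule 1 (nasal place assimilation): /n/ precedes the labial consonant /p/, so it assimilates in place to [m]. /zenpeemzifuemlag/ → zempeemzifuemlag.
Rule 2 (stop-cluster i-epenthesis): no segment meets the environment; /zempeemzifuemlag/ is unchanged.
Rule 3 (nasal place assimilation): /m/ precedes the alveolar consonant /z/, so it assimilates in place to [n]. /m/ precedes the alveolar consonant /l/, so it assimilates in place to [n]. /zempeemzifuemlag/ → zempeenzifuenlag.
Rule 4 (final devoicing): /g/ is a voiced stop in word-final position, so it devoices to [k]. /zempeenzifuenlag/ → zempeenzifuenlak.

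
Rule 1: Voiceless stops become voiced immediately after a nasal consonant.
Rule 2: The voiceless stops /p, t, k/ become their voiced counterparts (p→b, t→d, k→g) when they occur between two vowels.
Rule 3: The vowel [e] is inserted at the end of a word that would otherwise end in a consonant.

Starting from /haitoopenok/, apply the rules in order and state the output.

haidoobenoke

Rule 1 (post-nasal voicing): no segment meets the environment; /haitoopenok/ is unchanged.
Rule 2 (intervocalic voicing): /t/ is a voiceless stop between vowels /i/ and /o/, so it voices to [d]. /p/ is a voiceless stop between vowels /o/ and /e/, so it voices to [b]. /haitoopenok/ → haidoobenok.
Rule 3 (final e-epenthesis): the form ends in the consonant /k/, so [e] is inserted word-finally. /haidoobenok/ → haidoobenoke.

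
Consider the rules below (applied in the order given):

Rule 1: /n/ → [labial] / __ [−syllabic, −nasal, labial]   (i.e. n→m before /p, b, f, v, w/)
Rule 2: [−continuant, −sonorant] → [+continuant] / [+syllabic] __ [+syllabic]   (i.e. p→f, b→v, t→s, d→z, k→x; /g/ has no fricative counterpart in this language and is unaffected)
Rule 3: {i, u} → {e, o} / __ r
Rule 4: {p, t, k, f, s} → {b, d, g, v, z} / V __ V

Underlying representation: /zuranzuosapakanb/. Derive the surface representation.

zoranzuozavaxamb

Rule 1 (nasal place assimilation): /n/ precedes the labial consonant /b/, so it assimilates in place to [m]. /zuranzuosapakanb/ → zuranzuosapakamb.
Rule 2 (intervocalic spirantization): /p/ is a stop between vowels /a/ and /a/, so it spirantizes to the fricative [f]. /k/ is a stop between vowels /a/ and /a/, so it spirantizes to the fricative [x]. /zuranzuosapakamb/ → zuranzuosafaxamb.
Rule 3 (pre-rhotic lowering): /u/ is a high vowel immediately before /r/, so it lowers to [o]. /zuranzuosafaxamb/ → zoranzuosafaxamb.
Rule 4 (intervocalic voicing): /s/ is a voiceless obstruent between vowels /o/ and /a/, so it voices to [z]. /f/ is a voiceless obstruent between vowels /a/ and /a/, so it voices to [v]. /zoranzuosafaxamb/ → zoranzuozavaxamb.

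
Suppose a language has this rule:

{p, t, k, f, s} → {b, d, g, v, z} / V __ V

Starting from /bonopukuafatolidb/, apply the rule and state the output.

/p/ is a voiceless obstruent between vowels /o/ and /u/, so it voices to [b].
/k/ is a voiceless obstruent between vowels /u/ and /u/, so it voices to [g].
/f/ is a voiceless obstruent between vowels /a/ and /a/, so it voices to [v].
/t/ is a voiceless obstruent between vowels /a/ and /o/, so it voices to [d].
Surface form: [bonobuguavadolidb].

bonobuguavadolidb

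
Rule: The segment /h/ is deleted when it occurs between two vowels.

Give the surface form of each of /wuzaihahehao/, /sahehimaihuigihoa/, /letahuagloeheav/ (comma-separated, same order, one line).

wuzaiaeao, saeimaiuigioa, letauagloeeav

/wuzaihahehao/: /h/ occurs between vowels /i/ and /a/, so it deletes. /h/ occurs between vowels /a/ and /e/, so it deletes. /h/ occurs between vowels /e/ and /a/, so it deletes. → [wuzaiaeao].
/sahehimaihuigihoa/: /h/ occurs between vowels /a/ and /e/, so it deletes. /h/ occurs between vowels /e/ and /i/, so it deletes. /h/ occurs between vowels /i/ and /u/, so it deletes. /h/ occurs between vowels /i/ and /o/, so it deletes. → [saeimaiuigioa].
/letahuagloeheav/: /h/ occurs between vowels /a/ and /u/, so it deletes. /h/ occurs between vowels /e/ and /e/, so it deletes. → [letauagloeeav].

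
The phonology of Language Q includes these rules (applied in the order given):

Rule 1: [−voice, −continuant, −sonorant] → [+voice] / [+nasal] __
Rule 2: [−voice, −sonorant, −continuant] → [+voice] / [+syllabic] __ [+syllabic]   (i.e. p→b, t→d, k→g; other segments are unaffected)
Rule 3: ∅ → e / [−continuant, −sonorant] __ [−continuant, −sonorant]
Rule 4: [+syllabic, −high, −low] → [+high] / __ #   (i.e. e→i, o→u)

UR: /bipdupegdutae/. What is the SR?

Rule 1 (post-nasal voicing): no segment meets the environment; /bipdupegdutae/ is unchanged.
Rule 2 (intervocalic voicing): /p/ is a voiceless stop between vowels /u/ and /e/, so it voices to [b]. /t/ is a voiceless stop between vowels /u/ and /a/, so it voices to [d]. /bipdupegdutae/ → bipdubegdudae.
Rule 3 (stop-cluster e-epenthesis): /p/ and /d/ form a stop–stop cluster, so [e] is inserted between them. /g/ and /d/ form a stop–stop cluster, so [e] is inserted between them. /bipdubegdudae/ → bipedubegedudae.
Rule 4 (final vowel raising): /e/ is a mid vowel in word-final position, so it raises to [i]. /bipedubegedudae/ → bipedubegedudai.

bipedubegedudai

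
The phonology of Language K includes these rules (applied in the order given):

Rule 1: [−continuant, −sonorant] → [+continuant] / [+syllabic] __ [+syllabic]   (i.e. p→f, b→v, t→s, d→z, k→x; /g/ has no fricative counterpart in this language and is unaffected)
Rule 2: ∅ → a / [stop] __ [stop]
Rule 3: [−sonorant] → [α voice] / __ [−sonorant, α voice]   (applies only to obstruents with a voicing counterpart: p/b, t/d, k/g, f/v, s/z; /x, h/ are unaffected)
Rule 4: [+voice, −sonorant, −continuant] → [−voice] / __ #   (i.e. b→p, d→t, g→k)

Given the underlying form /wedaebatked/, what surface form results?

wezaevataket

Rule 1 (intervocalic spirantization): /d/ is a stop between vowels /e/ and /a/, so it spirantizes to the fricative [z]. /b/ is a stop between vowels /e/ and /a/, so it spirantizes to the fricative [v]. /wedaebatked/ → wezaevatked.
Rule 2 (stop-cluster a-epenthesis): /t/ and /k/ form a stop–stop cluster, so [a] is inserted between them. /wezaevatked/ → wezaevataked.
Rule 3 (regressive voicing assimilation): no segment meets the environment; /wezaevataked/ is unchanged.
Rule 4 (final devoicing): /d/ is a voiced stop in word-final position, so it devoices to [t]. /wezaevataked/ → wezaevataket.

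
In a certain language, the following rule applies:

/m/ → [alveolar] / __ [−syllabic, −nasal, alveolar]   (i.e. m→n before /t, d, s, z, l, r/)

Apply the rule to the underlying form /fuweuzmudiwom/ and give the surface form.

fuweuzmudiwom

No segment of /fuweuzmudiwom/ meets the structural description of the rule, so the form surfaces unchanged.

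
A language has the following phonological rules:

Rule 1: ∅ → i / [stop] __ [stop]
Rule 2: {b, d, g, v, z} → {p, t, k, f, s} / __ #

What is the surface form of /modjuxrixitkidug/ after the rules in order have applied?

modjuxrixitikiduk

Rule 1 (stop-cluster i-epenthesis): /t/ and /k/ form a stop–stop cluster, so [i] is inserted between them. /modjuxrixitkidug/ → modjuxrixitikidug.
Rule 2 (final devoicing): /g/ is a voiced obstruent in word-final position, so it devoices to [k]. /modjuxrixitikidug/ → modjuxrixitikiduk.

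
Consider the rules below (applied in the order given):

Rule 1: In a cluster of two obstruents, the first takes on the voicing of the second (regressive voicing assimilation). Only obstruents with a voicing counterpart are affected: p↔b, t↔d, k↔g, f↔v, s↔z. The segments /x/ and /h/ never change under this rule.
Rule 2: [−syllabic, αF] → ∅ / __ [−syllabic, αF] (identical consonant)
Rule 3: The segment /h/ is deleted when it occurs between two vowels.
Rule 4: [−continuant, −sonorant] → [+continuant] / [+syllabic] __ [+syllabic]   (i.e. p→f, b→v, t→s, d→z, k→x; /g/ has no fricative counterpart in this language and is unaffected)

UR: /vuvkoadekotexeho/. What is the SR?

vufkoazexosexeo

Rule 1 (regressive voicing assimilation): /v/ precedes the voiceless obstruent /k/, so it devoices to [f] by assimilation. /vuvkoadekotexeho/ → vufkoadekotexeho.
Rule 2 (degemination): no segment meets the environment; /vufkoadekotexeho/ is unchanged.
Rule 3 (intervocalic h-deletion): /h/ occurs between vowels /e/ and /o/, so it deletes. /vufkoadekotexeho/ → vufkoadekotexeo.
Rule 4 (intervocalic spirantization): /d/ is a stop between vowels /a/ and /e/, so it spirantizes to the fricative [z]. /k/ is a stop between vowels /e/ and /o/, so it spirantizes to the fricative [x]. /t/ is a stop between vowels /o/ and /e/, so it spirantizes to the fricative [s]. /vufkoadekotexeo/ → vufkoazexosexeo.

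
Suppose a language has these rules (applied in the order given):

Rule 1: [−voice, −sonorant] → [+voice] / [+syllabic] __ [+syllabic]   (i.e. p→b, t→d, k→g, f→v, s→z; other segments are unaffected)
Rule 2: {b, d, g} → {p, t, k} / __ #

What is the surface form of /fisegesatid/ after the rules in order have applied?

fizegezadit

Rule 1 (intervocalic voicing): /s/ is a voiceless obstruent between vowels /i/ and /e/, so it voices to [z]. /s/ is a voiceless obstruent between vowels /e/ and /a/, so it voices to [z]. /t/ is a voiceless obstruent between vowels /a/ and /i/, so it voices to [d]. /fisegesatid/ → fizegezadid.
Rule 2 (final devoicing): /d/ is a voiced stop in word-final position, so it devoices to [t]. /fizegezadid/ → fizegezadit.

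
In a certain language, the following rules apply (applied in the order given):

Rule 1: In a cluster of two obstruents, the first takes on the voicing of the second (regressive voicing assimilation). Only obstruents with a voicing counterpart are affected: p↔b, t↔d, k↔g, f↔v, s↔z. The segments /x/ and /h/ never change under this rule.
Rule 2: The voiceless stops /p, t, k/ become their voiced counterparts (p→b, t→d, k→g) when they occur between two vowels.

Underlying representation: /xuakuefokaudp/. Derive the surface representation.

Rule 1 (regressive voicing assimilation): /d/ precedes the voiceless obstruent /p/, so it devoices to [t] by assimilation. /xuakuefokaudp/ → xuakuefokautp.
Rule 2 (intervocalic voicing): /k/ is a voiceless stop between vowels /a/ and /u/, so it voices to [g]. /k/ is a voiceless stop between vowels /o/ and /a/, so it voices to [g]. /xuakuefokautp/ → xuaguefogautp.

xuaguefogautp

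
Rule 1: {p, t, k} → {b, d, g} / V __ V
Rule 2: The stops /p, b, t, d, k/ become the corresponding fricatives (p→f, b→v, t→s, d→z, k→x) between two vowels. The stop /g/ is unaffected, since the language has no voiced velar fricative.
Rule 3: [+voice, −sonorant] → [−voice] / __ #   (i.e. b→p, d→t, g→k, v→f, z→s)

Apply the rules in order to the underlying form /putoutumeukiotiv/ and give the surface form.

Rule 1 (intervocalic voicing): /t/ is a voiceless stop between vowels /u/ and /o/, so it voices to [d]. /t/ is a voiceless stop between vowels /u/ and /u/, so it voices to [d]. /k/ is a voiceless stop between vowels /u/ and /i/, so it voices to [g]. /t/ is a voiceless stop between vowels /o/ and /i/, so it voices to [d]. /putoutumeukiotiv/ → pudoudumeugiodiv.
Rule 2 (intervocalic spirantization): /d/ is a stop between vowels /u/ and /o/, so it spirantizes to the fricative [z]. /d/ is a stop between vowels /u/ and /u/, so it spirantizes to the fricative [z]. /d/ is a stop between vowels /o/ and /i/, so it spirantizes to the fricative [z]. /pudoudumeugiodiv/ → puzouzumeugioziv.
Rule 3 (final devoicing): /v/ is a voiced obstruent in word-final position, so it devoices to [f]. /puzouzumeugioziv/ → puzouzumeugiozif.

puzouzumeugiozif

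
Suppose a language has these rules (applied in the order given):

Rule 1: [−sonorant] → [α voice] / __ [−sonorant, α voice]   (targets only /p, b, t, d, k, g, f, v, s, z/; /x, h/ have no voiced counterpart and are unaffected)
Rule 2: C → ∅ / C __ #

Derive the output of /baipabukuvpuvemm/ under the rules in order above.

Rule 1 (regressive voicing assimilation): /v/ precedes the voiceless obstruent /p/, so it devoices to [f] by assimilation. /baipabukuvpuvemm/ → baipabukufpuvemm.
Rule 2 (final cluster simplification): /m/ is the second consonant of a word-final cluster /mm/, so it deletes. /baipabukufpuvemm/ → baipabukufpuvem.

baipabukufpuvem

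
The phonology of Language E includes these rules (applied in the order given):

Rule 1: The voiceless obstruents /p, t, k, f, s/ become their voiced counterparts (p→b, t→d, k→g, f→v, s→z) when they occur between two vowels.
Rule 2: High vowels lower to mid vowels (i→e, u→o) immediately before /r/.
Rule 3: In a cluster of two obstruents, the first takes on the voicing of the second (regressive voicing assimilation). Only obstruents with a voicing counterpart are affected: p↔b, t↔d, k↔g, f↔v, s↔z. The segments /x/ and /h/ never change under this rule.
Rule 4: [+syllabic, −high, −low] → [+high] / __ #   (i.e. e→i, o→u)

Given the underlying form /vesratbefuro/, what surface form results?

vesradbevoru

Rule 1 (intervocalic voicing): /f/ is a voiceless obstruent between vowels /e/ and /u/, so it voices to [v]. /vesratbefuro/ → vesratbevuro.
Rule 2 (pre-rhotic lowering): /u/ is a high vowel immediately before /r/, so it lowers to [o]. /vesratbevuro/ → vesratbevoro.
Rule 3 (regressive voicing assimilation): /t/ precedes the voiced obstruent /b/, so it voices to [d] by assimilation. /vesratbevoro/ → vesradbevoro.
Rule 4 (final vowel raising): /o/ is a mid vowel in word-final position, so it raises to [u]. /vesradbevoro/ → vesradbevoru.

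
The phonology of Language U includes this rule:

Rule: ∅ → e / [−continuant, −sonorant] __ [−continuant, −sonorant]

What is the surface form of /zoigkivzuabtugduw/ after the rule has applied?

/g/ and /k/ form a stop–stop cluster, so [e] is inserted between them.
/b/ and /t/ form a stop–stop cluster, so [e] is inserted between them.
/g/ and /d/ form a stop–stop cluster, so [e] is inserted between them.
Surface form: [zoigekivzuabetugeduw].

zoigekivzuabetugeduw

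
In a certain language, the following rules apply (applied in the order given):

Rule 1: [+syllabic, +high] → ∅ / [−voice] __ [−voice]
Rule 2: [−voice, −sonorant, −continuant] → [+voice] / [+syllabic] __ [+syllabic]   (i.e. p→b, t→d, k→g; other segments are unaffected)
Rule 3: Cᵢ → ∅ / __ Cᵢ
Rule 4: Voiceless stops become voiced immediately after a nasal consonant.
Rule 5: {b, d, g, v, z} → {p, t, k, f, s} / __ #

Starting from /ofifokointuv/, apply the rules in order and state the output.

ofogoinduf

Rule 1 (high vowel syncope): /i/ is a high vowel flanked by voiceless consonants /f/ and /f/, so it deletes. /ofifokointuv/ → offokointuv.
Rule 2 (intervocalic voicing): /k/ is a voiceless stop between vowels /o/ and /o/, so it voices to [g]. /offokointuv/ → offogointuv.
Rule 3 (degemination): /ff/ is a geminate; the first /f/ deletes. /offogointuv/ → ofogointuv.
Rule 4 (post-nasal voicing): /t/ is a voiceless stop immediately after the nasal /n/, so it voices to [d]. /ofogointuv/ → ofogoinduv.
Rule 5 (final devoicing): /v/ is a voiced obstruent in word-final position, so it devoices to [f]. /ofogoinduv/ → ofogoinduf.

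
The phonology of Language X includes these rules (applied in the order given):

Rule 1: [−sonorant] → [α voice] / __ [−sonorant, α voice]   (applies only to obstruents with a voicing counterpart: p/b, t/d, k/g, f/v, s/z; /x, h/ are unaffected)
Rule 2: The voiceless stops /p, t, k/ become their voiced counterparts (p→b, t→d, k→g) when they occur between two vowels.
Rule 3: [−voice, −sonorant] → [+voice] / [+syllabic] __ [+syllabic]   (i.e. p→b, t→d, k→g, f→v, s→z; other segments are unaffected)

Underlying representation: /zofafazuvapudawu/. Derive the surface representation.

zovavazuvabudawu

Rule 1 (regressive voicing assimilation): no segment meets the environment; /zofafazuvapudawu/ is unchanged.
Rule 2 (intervocalic voicing): /p/ is a voiceless stop between vowels /a/ and /u/, so it voices to [b]. /zofafazuvapudawu/ → zofafazuvabudawu.
Rule 3 (intervocalic voicing): /f/ is a voiceless obstruent between vowels /o/ and /a/, so it voices to [v]. /f/ is a voiceless obstruent between vowels /a/ and /a/, so it voices to [v]. /zofafazuvabudawu/ → zovavazuvabudawu.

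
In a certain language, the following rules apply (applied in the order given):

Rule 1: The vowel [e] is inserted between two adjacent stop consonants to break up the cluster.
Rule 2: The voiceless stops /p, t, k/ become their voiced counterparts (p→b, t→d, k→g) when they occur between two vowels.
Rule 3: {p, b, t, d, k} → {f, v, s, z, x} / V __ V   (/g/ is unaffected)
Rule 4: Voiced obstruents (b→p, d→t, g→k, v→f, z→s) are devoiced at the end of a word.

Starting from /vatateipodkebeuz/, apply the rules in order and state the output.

Rule 1 (stop-cluster e-epenthesis): /d/ and /k/ form a stop–stop cluster, so [e] is inserted between them. /vatateipodkebeuz/ → vatateipodekebeuz.
Rule 2 (intervocalic voicing): /t/ is a voiceless stop between vowels /a/ and /a/, so it voices to [d]. /t/ is a voiceless stop between vowels /a/ and /e/, so it voices to [d]. /p/ is a voiceless stop between vowels /i/ and /o/, so it voices to [b]. /k/ is a voiceless stop between vowels /e/ and /e/, so it voices to [g]. /vatateipodekebeuz/ → vadadeibodegebeuz.
Rule 3 (intervocalic spirantization): /d/ is a stop between vowels /a/ and /a/, so it spirantizes to the fricative [z]. /d/ is a stop between vowels /a/ and /e/, so it spirantizes to the fricative [z]. /b/ is a stop between vowels /i/ and /o/, so it spirantizes to the fricative [v]. /d/ is a stop between vowels /o/ and /e/, so it spirantizes to the fricative [z]. /b/ is a stop between vowels /e/ and /e/, so it spirantizes to the fricative [v]. /vadadeibodegebeuz/ → vazazeivozegeveuz.
Rule 4 (final devoicing): /z/ is a voiced obstruent in word-final position, so it devoices to [s]. /vazazeivozegeveuz/ → vazazeivozegeveus.

vazazeivozegeveus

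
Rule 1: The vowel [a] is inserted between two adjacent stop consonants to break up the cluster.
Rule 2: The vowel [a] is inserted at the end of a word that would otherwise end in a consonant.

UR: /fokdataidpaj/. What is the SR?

fokadataidapaja

Rule 1 (stop-cluster a-epenthesis): /k/ and /d/ form a stop–stop cluster, so [a] is inserted between them. /d/ and /p/ form a stop–stop cluster, so [a] is inserted between them. /fokdataidpaj/ → fokadataidapaj.
Rule 2 (final a-epenthesis): the form ends in the consonant /j/, so [a] is inserted word-finally. /fokadataidapaj/ → fokadataidapaja.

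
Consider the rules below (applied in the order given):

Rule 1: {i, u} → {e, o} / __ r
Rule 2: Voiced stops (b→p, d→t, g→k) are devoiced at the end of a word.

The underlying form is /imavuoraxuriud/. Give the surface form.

Rule 1 (pre-rhotic lowering): /u/ is a high vowel immediately before /r/, so it lowers to [o]. /imavuoraxuriud/ → imavuoraxoriud.
Rule 2 (final devoicing): /d/ is a voiced stop in word-final position, so it devoices to [t]. /imavuoraxoriud/ → imavuoraxoriut.

imavuoraxoriut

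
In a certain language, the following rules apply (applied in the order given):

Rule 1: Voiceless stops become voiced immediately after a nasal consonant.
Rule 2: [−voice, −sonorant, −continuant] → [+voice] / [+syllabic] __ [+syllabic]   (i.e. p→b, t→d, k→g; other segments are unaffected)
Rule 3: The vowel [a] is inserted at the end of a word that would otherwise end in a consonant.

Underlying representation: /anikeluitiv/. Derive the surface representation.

anigeluidiva

Rule 1 (post-nasal voicing): no segment meets the environment; /anikeluitiv/ is unchanged.
Rule 2 (intervocalic voicing): /k/ is a voiceless stop between vowels /i/ and /e/, so it voices to [g]. /t/ is a voiceless stop between vowels /i/ and /i/, so it voices to [d]. /anikeluitiv/ → anigeluidiv.
Rule 3 (final a-epenthesis): the form ends in the consonant /v/, so [a] is inserted word-finally. /anigeluidiv/ → anigeluidiva.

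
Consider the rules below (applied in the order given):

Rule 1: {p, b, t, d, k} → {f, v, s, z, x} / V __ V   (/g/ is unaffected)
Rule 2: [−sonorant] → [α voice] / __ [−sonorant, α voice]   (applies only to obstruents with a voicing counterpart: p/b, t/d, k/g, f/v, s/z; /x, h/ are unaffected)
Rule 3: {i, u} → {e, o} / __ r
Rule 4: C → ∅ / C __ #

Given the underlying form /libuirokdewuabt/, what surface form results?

Rule 1 (intervocalic spirantization): /b/ is a stop between vowels /i/ and /u/, so it spirantizes to the fricative [v]. /libuirokdewuabt/ → livuirokdewuabt.
Rule 2 (regressive voicing assimilation): /k/ precedes the voiced obstruent /d/, so it voices to [g] by assimilation. /b/ precedes the voiceless obstruent /t/, so it devoices to [p] by assimilation. /livuirokdewuabt/ → livuirogdewuapt.
Rule 3 (pre-rhotic lowering): /i/ is a high vowel immediately before /r/, so it lowers to [e]. /livuirogdewuapt/ → livuerogdewuapt.
Rule 4 (final cluster simplification): /t/ is the second consonant of a word-final cluster /pt/, so it deletes. /livuerogdewuapt/ → livuerogdewuap.

livuerogdewuap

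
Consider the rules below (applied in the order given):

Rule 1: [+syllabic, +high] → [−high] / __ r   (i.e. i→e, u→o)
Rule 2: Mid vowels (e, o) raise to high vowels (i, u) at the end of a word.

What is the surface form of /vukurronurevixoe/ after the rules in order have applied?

vukorronorevixoi

Rule 1 (pre-rhotic lowering): /u/ is a high vowel immediately before /r/, so it lowers to [o]. /u/ is a high vowel immediately before /r/, so it lowers to [o]. /vukurronurevixoe/ → vukorronorevixoe.
Rule 2 (final vowel raising): /e/ is a mid vowel in word-final position, so it raises to [i]. /vukorronorevixoe/ → vukorronorevixoi.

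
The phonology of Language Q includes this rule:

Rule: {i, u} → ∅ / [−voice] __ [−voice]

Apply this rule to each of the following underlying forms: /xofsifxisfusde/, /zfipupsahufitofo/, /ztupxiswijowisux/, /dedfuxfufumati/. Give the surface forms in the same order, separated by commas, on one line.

/xofsifxisfusde/: /i/ is a high vowel flanked by voiceless consonants /s/ and /f/, so it deletes. /i/ is a high vowel flanked by voiceless consonants /x/ and /s/, so it deletes. /u/ is a high vowel flanked by voiceless consonants /f/ and /s/, so it deletes. → [xofsfxsfsde].
/zfipupsahufitofo/: /i/ is a high vowel flanked by voiceless consonants /f/ and /p/, so it deletes. /u/ is a high vowel flanked by voiceless consonants /p/ and /p/, so it deletes. /u/ is a high vowel flanked by voiceless consonants /h/ and /f/, so it deletes. /i/ is a high vowel flanked by voiceless consonants /f/ and /t/, so it deletes. → [zfppsahftofo].
/ztupxiswijowisux/: /u/ is a high vowel flanked by voiceless consonants /t/ and /p/, so it deletes. /i/ is a high vowel flanked by voiceless consonants /x/ and /s/, so it deletes. /u/ is a high vowel flanked by voiceless consonants /s/ and /x/, so it deletes. → [ztpxswijowisx].
/dedfuxfufumati/: /u/ is a high vowel flanked by voiceless consonants /f/ and /x/, so it deletes. /u/ is a high vowel flanked by voiceless consonants /f/ and /f/, so it deletes. → [dedfxffumati].

xofsfxsfsde, zfppsahftofo, ztpxswijowisx, dedfxffumati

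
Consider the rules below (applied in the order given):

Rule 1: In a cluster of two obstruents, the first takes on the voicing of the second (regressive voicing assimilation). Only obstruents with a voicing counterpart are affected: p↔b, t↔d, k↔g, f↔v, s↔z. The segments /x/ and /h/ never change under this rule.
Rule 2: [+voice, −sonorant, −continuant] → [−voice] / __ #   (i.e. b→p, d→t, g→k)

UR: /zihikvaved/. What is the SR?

Rule 1 (regressive voicing assimilation): /k/ precedes the voiced obstruent /v/, so it voices to [g] by assimilation. /zihikvaved/ → zihigvaved.
Rule 2 (final devoicing): /d/ is a voiced stop in word-final position, so it devoices to [t]. /zihigvaved/ → zihigvavet.

zihigvavet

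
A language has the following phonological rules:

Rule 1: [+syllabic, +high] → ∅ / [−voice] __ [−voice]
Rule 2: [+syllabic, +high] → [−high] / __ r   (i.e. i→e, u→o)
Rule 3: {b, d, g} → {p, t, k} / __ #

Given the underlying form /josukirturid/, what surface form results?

Rule 1 (high vowel syncope): /u/ is a high vowel flanked by voiceless consonants /s/ and /k/, so it deletes. /josukirturid/ → joskirturid.
Rule 2 (pre-rhotic lowering): /i/ is a high vowel immediately before /r/, so it lowers to [e]. /u/ is a high vowel immediately before /r/, so it lowers to [o]. /joskirturid/ → joskertorid.
Rule 3 (final devoicing): /d/ is a voiced stop in word-final position, so it devoices to [t]. /joskertorid/ → joskertorit.

joskertorit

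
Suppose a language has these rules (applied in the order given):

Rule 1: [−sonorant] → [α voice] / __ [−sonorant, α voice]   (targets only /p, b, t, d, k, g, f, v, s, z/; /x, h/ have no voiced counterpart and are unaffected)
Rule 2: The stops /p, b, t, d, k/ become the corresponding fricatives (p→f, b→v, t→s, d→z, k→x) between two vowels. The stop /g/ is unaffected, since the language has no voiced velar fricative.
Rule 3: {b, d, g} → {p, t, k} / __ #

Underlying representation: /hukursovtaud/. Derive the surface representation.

Rule 1 (regressive voicing assimilation): /v/ precedes the voiceless obstruent /t/, so it devoices to [f] by assimilation. /hukursovtaud/ → hukursoftaud.
Rule 2 (intervocalic spirantization): /k/ is a stop between vowels /u/ and /u/, so it spirantizes to the fricative [x]. /hukursoftaud/ → huxursoftaud.
Rule 3 (final devoicing): /d/ is a voiced stop in word-final position, so it devoices to [t]. /huxursoftaud/ → huxursoftaut.

huxursoftaut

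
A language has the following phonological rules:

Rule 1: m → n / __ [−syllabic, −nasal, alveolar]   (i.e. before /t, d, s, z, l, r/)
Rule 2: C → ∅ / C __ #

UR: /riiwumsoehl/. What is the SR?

riiwunsoeh

Rule 1 (nasal place assimilation): /m/ precedes the alveolar consonant /s/, so it assimilates in place to [n]. /riiwumsoehl/ → riiwunsoehl.
Rule 2 (final cluster simplification): /l/ is the second consonant of a word-final cluster /hl/, so it deletes. /riiwunsoehl/ → riiwunsoeh.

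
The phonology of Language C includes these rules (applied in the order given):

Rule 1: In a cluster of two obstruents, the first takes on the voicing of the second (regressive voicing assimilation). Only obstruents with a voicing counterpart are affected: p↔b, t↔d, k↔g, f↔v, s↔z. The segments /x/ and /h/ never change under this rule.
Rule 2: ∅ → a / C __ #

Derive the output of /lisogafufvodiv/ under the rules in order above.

lisogafuvvodiva

Rule 1 (regressive voicing assimilation): /f/ precedes the voiced obstruent /v/, so it voices to [v] by assimilation. /lisogafufvodiv/ → lisogafuvvodiv.
Rule 2 (final a-epenthesis): the form ends in the consonant /v/, so [a] is inserted word-finally. /lisogafuvvodiv/ → lisogafuvvodiva.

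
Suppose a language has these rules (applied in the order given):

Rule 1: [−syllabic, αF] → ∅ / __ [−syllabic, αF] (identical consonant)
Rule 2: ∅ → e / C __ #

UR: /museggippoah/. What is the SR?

musegipoahe

Rule 1 (degemination): /gg/ is a geminate; the first /g/ deletes. /pp/ is a geminate; the first /p/ deletes. /museggippoah/ → musegipoah.
Rule 2 (final e-epenthesis): the form ends in the consonant /h/, so [e] is inserted word-finally. /musegipoah/ → musegipoahe.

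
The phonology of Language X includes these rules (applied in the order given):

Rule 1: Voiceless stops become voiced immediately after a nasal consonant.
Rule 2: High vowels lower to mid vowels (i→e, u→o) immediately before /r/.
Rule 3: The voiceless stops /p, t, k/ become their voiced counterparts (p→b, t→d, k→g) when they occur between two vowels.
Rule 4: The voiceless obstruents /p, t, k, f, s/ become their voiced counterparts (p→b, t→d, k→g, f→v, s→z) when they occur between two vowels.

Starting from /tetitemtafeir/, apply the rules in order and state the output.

Rule 1 (post-nasal voicing): /t/ is a voiceless stop immediately after the nasal /m/, so it voices to [d]. /tetitemtafeir/ → tetitemdafeir.
Rule 2 (pre-rhotic lowering): /i/ is a high vowel immediately before /r/, so it lowers to [e]. /tetitemdafeir/ → tetitemdafeer.
Rule 3 (intervocalic voicing): /t/ is a voiceless stop between vowels /e/ and /i/, so it voices to [d]. /t/ is a voiceless stop between vowels /i/ and /e/, so it voices to [d]. /tetitemdafeer/ → tedidemdafeer.
Rule 4 (intervocalic voicing): /f/ is a voiceless obstruent between vowels /a/ and /e/, so it voices to [v]. /tedidemdafeer/ → tedidemdaveer.

tedidemdaveer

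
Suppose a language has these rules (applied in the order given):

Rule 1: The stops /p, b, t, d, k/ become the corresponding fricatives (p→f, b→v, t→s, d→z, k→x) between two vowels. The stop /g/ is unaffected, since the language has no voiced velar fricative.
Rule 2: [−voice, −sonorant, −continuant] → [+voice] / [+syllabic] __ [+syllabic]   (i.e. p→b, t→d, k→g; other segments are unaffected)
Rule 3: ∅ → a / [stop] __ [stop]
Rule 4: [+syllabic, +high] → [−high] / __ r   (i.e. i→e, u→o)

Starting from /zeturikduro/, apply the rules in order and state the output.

Rule 1 (intervocalic spirantization): /t/ is a stop between vowels /e/ and /u/, so it spirantizes to the fricative [s]. /zeturikduro/ → zesurikduro.
Rule 2 (intervocalic voicing): no segment meets the environment; /zesurikduro/ is unchanged.
Rule 3 (stop-cluster a-epenthesis): /k/ and /d/ form a stop–stop cluster, so [a] is inserted between them. /zesurikduro/ → zesurikaduro.
Rule 4 (pre-rhotic lowering): /u/ is a high vowel immediately before /r/, so it lowers to [o]. /u/ is a high vowel immediately before /r/, so it lowers to [o]. /zesurikaduro/ → zesorikadoro.

zesorikadoro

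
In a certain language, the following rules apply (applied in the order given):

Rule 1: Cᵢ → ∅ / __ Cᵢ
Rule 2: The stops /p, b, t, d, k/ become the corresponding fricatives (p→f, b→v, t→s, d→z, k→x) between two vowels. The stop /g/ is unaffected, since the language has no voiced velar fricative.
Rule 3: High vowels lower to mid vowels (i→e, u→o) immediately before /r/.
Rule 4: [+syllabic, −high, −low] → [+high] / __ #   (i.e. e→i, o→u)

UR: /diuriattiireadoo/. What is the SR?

Rule 1 (degemination): /tt/ is a geminate; the first /t/ deletes. /diuriattiireadoo/ → diuriatiireadoo.
Rule 2 (intervocalic spirantization): /t/ is a stop between vowels /a/ and /i/, so it spirantizes to the fricative [s]. /d/ is a stop between vowels /a/ and /o/, so it spirantizes to the fricative [z]. /diuriatiireadoo/ → diuriasiireazoo.
Rule 3 (pre-rhotic lowering): /u/ is a high vowel immediately before /r/, so it lowers to [o]. /i/ is a high vowel immediately before /r/, so it lowers to [e]. /diuriasiireazoo/ → dioriasiereazoo.
Rule 4 (final vowel raising): /o/ is a mid vowel in word-final position, so it raises to [u]. /dioriasiereazoo/ → dioriasiereazou.

dioriasiereazou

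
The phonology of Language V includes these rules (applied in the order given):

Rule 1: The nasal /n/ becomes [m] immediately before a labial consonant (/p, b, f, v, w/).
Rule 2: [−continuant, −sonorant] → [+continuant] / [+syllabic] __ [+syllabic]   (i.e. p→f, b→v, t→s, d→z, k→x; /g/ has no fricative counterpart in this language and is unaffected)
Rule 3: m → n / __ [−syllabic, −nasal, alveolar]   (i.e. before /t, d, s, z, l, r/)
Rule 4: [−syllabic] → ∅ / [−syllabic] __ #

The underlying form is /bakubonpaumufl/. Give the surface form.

baxuvompaumuf

Rule 1 (nasal place assimilation): /n/ precedes the labial consonant /p/, so it assimilates in place to [m]. /bakubonpaumufl/ → bakubompaumufl.
Rule 2 (intervocalic spirantization): /k/ is a stop between vowels /a/ and /u/, so it spirantizes to the fricative [x]. /b/ is a stop between vowels /u/ and /o/, so it spirantizes to the fricative [v]. /bakubompaumufl/ → baxuvompaumufl.
Rule 3 (nasal place assimilation): no segment meets the environment; /baxuvompaumufl/ is unchanged.
Rule 4 (final cluster simplification): /l/ is the second consonant of a word-final cluster /fl/, so it deletes. /baxuvompaumufl/ → baxuvompaumuf.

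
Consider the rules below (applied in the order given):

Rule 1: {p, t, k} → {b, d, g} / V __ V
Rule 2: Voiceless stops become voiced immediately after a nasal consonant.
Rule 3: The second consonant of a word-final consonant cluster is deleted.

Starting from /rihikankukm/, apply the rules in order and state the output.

Rule 1 (intervocalic voicing): /k/ is a voiceless stop between vowels /i/ and /a/, so it voices to [g]. /rihikankukm/ → rihigankukm.
Rule 2 (post-nasal voicing): /k/ is a voiceless stop immediately after the nasal /n/, so it voices to [g]. /rihigankukm/ → rihigangukm.
Rule 3 (final cluster simplification): /m/ is the second consonant of a word-final cluster /km/, so it deletes. /rihigangukm/ → rihiganguk.

rihiganguk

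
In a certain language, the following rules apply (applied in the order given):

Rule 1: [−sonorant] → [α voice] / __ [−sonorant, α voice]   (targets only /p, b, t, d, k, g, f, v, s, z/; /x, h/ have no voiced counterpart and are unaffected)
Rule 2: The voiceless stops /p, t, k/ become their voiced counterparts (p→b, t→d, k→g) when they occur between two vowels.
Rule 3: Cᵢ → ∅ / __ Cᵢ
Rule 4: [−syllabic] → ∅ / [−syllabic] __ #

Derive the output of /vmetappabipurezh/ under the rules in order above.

vmedapabibures

Rule 1 (regressive voicing assimilation): /z/ precedes the voiceless obstruent /h/, so it devoices to [s] by assimilation. /vmetappabipurezh/ → vmetappabipuresh.
Rule 2 (intervocalic voicing): /t/ is a voiceless stop between vowels /e/ and /a/, so it voices to [d]. /p/ is a voiceless stop between vowels /i/ and /u/, so it voices to [b]. /vmetappabipuresh/ → vmedappabiburesh.
Rule 3 (degemination): /pp/ is a geminate; the first /p/ deletes. /vmedappabiburesh/ → vmedapabiburesh.
Rule 4 (final cluster simplification): /h/ is the second consonant of a word-final cluster /sh/, so it deletes. /vmedapabiburesh/ → vmedapabibures.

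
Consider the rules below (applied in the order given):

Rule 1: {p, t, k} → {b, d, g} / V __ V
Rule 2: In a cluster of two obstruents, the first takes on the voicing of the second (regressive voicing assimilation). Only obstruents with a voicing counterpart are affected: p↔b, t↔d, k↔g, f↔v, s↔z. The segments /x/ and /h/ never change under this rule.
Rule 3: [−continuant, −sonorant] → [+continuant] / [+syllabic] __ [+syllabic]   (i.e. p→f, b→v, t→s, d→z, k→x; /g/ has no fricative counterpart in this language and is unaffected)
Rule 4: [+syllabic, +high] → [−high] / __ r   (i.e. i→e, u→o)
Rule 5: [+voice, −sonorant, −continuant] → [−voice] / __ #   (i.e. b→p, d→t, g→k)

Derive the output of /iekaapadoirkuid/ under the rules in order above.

Rule 1 (intervocalic voicing): /k/ is a voiceless stop between vowels /e/ and /a/, so it voices to [g]. /p/ is a voiceless stop between vowels /a/ and /a/, so it voices to [b]. /iekaapadoirkuid/ → iegaabadoirkuid.
Rule 2 (regressive voicing assimilation): no segment meets the environment; /iegaabadoirkuid/ is unchanged.
Rule 3 (intervocalic spirantization): /b/ is a stop between vowels /a/ and /a/, so it spirantizes to the fricative [v]. /d/ is a stop between vowels /a/ and /o/, so it spirantizes to the fricative [z]. /iegaabadoirkuid/ → iegaavazoirkuid.
Rule 4 (pre-rhotic lowering): /i/ is a high vowel immediately before /r/, so it lowers to [e]. /iegaavazoirkuid/ → iegaavazoerkuid.
Rule 5 (final devoicing): /d/ is a voiced stop in word-final position, so it devoices to [t]. /iegaavazoerkuid/ → iegaavazoerkuit.

iegaavazoerkuit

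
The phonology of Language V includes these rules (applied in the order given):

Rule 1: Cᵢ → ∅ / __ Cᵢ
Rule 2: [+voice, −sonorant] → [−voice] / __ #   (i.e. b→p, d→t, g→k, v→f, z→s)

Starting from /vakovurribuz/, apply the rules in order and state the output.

vakovuribus

Rule 1 (degemination): /rr/ is a geminate; the first /r/ deletes. /vakovurribuz/ → vakovuribuz.
Rule 2 (final devoicing): /z/ is a voiced obstruent in word-final position, so it devoices to [s]. /vakovuribuz/ → vakovuribus.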